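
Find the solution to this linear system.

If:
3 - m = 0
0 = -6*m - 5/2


Then:
No Solution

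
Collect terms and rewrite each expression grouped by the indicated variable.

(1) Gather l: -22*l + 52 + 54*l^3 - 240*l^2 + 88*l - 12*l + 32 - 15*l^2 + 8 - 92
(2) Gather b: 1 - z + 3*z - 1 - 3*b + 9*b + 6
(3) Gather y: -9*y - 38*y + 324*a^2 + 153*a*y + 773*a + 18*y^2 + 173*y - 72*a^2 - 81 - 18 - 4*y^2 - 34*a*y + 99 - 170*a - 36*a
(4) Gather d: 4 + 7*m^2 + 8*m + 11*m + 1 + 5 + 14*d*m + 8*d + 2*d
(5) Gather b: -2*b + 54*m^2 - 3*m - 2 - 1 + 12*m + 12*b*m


(1) = 54*l^3 - 255*l^2 + 54*l
(2) = 6*b + 2*z + 6
(3) = 252*a^2 + 567*a + 14*y^2 + y*(119*a + 126)
(4) = d*(14*m + 10) + 7*m^2 + 19*m + 10
(5) = b*(12*m - 2) + 54*m^2 + 9*m - 3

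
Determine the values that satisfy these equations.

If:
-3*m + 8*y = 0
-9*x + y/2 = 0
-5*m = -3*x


Then:
m = 0
x = 0
y = 0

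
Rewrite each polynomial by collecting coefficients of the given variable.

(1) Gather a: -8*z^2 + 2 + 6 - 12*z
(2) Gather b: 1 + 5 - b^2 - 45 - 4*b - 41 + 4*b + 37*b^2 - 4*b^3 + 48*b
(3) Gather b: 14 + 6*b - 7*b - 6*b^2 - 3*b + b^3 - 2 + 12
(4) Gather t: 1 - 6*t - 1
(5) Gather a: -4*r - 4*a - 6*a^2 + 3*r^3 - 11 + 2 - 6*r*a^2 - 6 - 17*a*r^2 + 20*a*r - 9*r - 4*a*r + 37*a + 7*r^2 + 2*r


(1) = -8*z^2 - 12*z + 8
(2) = -4*b^3 + 36*b^2 + 48*b - 80
(3) = b^3 - 6*b^2 - 4*b + 24
(4) = -6*t
(5) = a^2*(-6*r - 6) + a*(-17*r^2 + 16*r + 33) + 3*r^3 + 7*r^2 - 11*r - 15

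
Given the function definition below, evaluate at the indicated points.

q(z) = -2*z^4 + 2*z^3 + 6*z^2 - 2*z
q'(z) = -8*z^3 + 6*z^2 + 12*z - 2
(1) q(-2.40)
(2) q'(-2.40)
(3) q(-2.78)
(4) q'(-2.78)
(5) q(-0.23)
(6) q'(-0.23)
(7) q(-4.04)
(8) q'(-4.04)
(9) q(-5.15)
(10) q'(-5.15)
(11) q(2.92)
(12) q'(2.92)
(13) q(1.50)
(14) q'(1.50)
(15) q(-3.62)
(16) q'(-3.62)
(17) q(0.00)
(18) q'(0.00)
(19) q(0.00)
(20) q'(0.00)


(1) = -54.64
(2) = 114.35
(3) = -110.50
(4) = 182.89
(5) = 0.75
(6) = -4.35
(7) = -558.66
(8) = 574.96
(9) = -1510.63
(10) = 1188.06
(11) = -50.29
(12) = -114.98
(13) = 7.12
(14) = 2.50
(15) = -352.46
(16) = 412.69
(17) = 0.00
(18) = -2.00
(19) = 0.00
(20) = -2.00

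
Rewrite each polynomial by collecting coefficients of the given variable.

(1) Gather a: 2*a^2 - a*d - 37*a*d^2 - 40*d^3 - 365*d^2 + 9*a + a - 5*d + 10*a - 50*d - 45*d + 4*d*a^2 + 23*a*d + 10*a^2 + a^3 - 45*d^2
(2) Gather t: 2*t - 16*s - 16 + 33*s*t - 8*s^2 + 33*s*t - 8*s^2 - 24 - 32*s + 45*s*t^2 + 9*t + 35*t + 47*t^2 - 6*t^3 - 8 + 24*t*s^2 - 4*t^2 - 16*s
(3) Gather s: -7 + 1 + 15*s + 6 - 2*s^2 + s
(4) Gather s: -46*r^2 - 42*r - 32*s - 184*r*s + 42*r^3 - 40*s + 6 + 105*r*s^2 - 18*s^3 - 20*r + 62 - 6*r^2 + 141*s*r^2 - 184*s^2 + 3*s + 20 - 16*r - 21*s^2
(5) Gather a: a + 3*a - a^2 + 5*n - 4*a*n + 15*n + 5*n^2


(1) = a^3 + a^2*(4*d + 12) + a*(-37*d^2 + 22*d + 20) - 40*d^3 - 410*d^2 - 100*d
(2) = -16*s^2 - 64*s - 6*t^3 + t^2*(45*s + 43) + t*(24*s^2 + 66*s + 46) - 48
(3) = -2*s^2 + 16*s
(4) = 42*r^3 - 52*r^2 - 78*r - 18*s^3 + s^2*(105*r - 205) + s*(141*r^2 - 184*r - 69) + 88
(5) = -a^2 + a*(4 - 4*n) + 5*n^2 + 20*n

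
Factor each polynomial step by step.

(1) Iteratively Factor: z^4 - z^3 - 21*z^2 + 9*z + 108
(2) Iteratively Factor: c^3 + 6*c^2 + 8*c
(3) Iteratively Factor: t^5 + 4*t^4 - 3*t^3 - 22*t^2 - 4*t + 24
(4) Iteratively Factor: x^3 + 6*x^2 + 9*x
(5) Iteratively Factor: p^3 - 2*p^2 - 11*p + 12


(1) = (z - 4)*(z^3 + 3*z^2 - 9*z - 27) = (z - 4)*(z + 3)*(z^2 - 9) = (z - 4)*(z - 3)*(z + 3)*(z + 3)
(2) = (c)*(c^2 + 6*c + 8) = c*(c + 4)*(c + 2)
(3) = (t + 2)*(t^4 + 2*t^3 - 7*t^2 - 8*t + 12) = (t + 2)^2*(t^3 - 7*t + 6) = (t - 2)*(t + 2)^2*(t^2 + 2*t - 3) = (t - 2)*(t - 1)*(t + 2)^2*(t + 3)
(4) = (x + 3)*(x^2 + 3*x) = x*(x + 3)*(x + 3)
(5) = (p - 4)*(p^2 + 2*p - 3) = (p - 4)*(p + 3)*(p - 1)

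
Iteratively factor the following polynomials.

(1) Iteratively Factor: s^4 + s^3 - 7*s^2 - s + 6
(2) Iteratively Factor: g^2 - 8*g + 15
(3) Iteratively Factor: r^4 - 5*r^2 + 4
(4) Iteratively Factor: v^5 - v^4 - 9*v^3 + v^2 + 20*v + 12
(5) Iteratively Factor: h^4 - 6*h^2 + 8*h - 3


(1) = (s - 1)*(s^3 + 2*s^2 - 5*s - 6) = (s - 1)*(s + 1)*(s^2 + s - 6) = (s - 2)*(s - 1)*(s + 1)*(s + 3)
(2) = (g - 3)*(g - 5)
(3) = (r - 1)*(r^3 + r^2 - 4*r - 4) = (r - 2)*(r - 1)*(r^2 + 3*r + 2) = (r - 2)*(r - 1)*(r + 2)*(r + 1)
(4) = (v - 2)*(v^4 + v^3 - 7*v^2 - 13*v - 6) = (v - 2)*(v + 1)*(v^3 - 7*v - 6) = (v - 2)*(v + 1)*(v + 2)*(v^2 - 2*v - 3) = (v - 2)*(v + 1)^2*(v + 2)*(v - 3)
(5) = (h - 1)*(h^3 + h^2 - 5*h + 3) = (h - 1)^2*(h^2 + 2*h - 3) = (h - 1)^2*(h + 3)*(h - 1)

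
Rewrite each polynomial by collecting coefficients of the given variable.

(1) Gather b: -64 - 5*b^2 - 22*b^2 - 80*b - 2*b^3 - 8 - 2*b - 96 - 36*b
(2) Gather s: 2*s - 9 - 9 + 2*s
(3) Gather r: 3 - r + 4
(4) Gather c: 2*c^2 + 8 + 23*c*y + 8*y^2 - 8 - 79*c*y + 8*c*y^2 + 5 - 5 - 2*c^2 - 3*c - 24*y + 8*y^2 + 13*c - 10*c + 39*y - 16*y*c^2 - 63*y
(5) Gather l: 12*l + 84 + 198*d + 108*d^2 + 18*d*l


(1) = -2*b^3 - 27*b^2 - 118*b - 168
(2) = 4*s - 18
(3) = 7 - r
(4) = -16*c^2*y + c*(8*y^2 - 56*y) + 16*y^2 - 48*y
(5) = 108*d^2 + 198*d + l*(18*d + 12) + 84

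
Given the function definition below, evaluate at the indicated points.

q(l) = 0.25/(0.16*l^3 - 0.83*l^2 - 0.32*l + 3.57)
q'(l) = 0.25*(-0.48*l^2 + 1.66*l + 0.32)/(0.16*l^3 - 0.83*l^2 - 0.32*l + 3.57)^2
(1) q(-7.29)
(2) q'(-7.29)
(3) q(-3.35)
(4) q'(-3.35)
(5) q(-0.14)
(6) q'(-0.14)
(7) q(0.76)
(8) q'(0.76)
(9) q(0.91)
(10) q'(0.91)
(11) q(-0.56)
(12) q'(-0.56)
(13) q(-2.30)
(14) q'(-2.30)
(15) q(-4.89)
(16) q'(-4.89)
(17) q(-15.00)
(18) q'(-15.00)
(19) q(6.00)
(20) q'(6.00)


(1) = -0.00
(2) = -0.00
(3) = -0.02
(4) = -0.02
(5) = 0.07
(6) = 0.00
(7) = 0.09
(8) = 0.04
(9) = 0.09
(10) = 0.05
(11) = 0.07
(12) = -0.02
(13) = -0.12
(14) = -0.37
(15) = -0.01
(16) = -0.00
(17) = -0.00
(18) = -0.00
(19) = 0.04
(20) = -0.04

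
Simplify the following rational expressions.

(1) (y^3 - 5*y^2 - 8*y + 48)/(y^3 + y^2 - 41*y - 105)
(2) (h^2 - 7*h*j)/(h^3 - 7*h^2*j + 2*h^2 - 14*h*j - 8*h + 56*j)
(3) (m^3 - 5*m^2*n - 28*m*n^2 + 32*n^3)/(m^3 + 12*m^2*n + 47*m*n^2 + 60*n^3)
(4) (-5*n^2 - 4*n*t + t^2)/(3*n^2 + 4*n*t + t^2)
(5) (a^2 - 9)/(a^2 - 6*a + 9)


(1) = (y^2 - 8*y + 16)/(y^2 - 2*y - 35)
(2) = h/(h^2 + 2*h - 8)
(3) = (m^2 - 9*m*n + 8*n^2)/(m^2 + 8*m*n + 15*n^2)
(4) = (-5*n + t)/(3*n + t)
(5) = (a + 3)/(a - 3)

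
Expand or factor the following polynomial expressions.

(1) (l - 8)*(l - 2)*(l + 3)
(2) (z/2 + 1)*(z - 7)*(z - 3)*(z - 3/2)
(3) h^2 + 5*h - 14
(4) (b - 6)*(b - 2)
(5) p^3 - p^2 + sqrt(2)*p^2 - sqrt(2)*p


(1) = l^3 - 7*l^2 - 14*l + 48
(2) = z^4/2 - 19*z^3/4 + 13*z^2/2 + 81*z/4 - 63/2
(3) = (h - 2)*(h + 7)
(4) = b^2 - 8*b + 12
(5) = p*(p - 1)*(p + sqrt(2))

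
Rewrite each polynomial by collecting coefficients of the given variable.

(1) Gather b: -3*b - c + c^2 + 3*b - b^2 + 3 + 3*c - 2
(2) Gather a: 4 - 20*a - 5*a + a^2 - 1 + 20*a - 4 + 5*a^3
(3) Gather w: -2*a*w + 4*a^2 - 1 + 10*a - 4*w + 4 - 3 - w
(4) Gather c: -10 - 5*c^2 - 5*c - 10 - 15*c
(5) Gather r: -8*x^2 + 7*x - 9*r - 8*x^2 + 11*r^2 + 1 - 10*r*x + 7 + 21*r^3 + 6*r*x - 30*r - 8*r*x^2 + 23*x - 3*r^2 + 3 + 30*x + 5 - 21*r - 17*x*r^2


(1) = -b^2 + c^2 + 2*c + 1
(2) = 5*a^3 + a^2 - 5*a - 1
(3) = 4*a^2 + 10*a + w*(-2*a - 5)
(4) = -5*c^2 - 20*c - 20
(5) = 21*r^3 + r^2*(8 - 17*x) + r*(-8*x^2 - 4*x - 60) - 16*x^2 + 60*x + 16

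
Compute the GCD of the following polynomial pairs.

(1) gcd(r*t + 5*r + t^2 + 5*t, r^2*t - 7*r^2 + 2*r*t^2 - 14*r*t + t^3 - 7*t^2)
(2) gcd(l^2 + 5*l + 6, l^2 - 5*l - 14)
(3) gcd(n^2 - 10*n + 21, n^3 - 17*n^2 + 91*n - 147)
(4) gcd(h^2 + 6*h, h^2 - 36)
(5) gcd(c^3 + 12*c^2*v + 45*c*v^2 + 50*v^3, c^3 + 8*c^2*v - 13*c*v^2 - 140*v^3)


(1) = gcd((r + t)*(t + 5), (r + t)^2*(t - 7)) = r + t
(2) = gcd((l + 2)*(l + 3), (l - 7)*(l + 2)) = l + 2
(3) = gcd((n - 7)*(n - 3), (n - 7)^2*(n - 3)) = n^2 - 10*n + 21
(4) = gcd(h*(h + 6), (h - 6)*(h + 6)) = h + 6
(5) = c + 5*v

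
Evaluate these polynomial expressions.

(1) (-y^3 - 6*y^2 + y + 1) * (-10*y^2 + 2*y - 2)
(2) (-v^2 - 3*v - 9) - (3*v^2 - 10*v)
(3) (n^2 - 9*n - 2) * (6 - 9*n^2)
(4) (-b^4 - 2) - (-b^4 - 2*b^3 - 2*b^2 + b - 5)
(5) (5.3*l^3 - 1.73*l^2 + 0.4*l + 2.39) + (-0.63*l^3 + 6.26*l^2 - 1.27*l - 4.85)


(1) = 10*y^5 + 58*y^4 - 20*y^3 + 4*y^2 - 2
(2) = -4*v^2 + 7*v - 9
(3) = -9*n^4 + 81*n^3 + 24*n^2 - 54*n - 12
(4) = 2*b^3 + 2*b^2 - b + 3
(5) = 4.67*l^3 + 4.53*l^2 - 0.87*l - 2.46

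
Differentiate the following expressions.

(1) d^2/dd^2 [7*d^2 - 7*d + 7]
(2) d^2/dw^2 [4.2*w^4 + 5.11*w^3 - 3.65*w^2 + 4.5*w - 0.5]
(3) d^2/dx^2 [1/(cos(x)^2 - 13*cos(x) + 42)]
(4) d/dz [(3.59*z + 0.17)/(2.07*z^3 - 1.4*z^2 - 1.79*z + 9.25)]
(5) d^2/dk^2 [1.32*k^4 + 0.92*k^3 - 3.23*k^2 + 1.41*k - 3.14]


(1) = 14
(2) = 50.4*w^2 + 30.66*w - 7.3
(3) = (-4*sin(x)^4 + 3*sin(x)^2 - 2379*cos(x)/4 + 39*cos(3*x)/4 + 255)/((cos(x) - 7)^3*(cos(x) - 6)^3)
(4) = (-14.8626*z^3 + 3.9703*z^2 + 0.476*z + 33.5118)/(4.2849*z^6 - 5.796*z^5 - 5.4506*z^4 + 43.307*z^3 - 22.6959*z^2 - 33.115*z + 85.5625)
(5) = 15.84*k^2 + 5.52*k - 6.46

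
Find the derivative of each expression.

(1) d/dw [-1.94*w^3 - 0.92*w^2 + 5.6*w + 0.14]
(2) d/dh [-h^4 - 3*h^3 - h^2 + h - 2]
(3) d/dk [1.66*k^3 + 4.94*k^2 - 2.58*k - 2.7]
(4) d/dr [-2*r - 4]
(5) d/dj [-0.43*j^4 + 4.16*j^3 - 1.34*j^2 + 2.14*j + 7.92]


(1) = -5.82*w^2 - 1.84*w + 5.6
(2) = -4*h^3 - 9*h^2 - 2*h + 1
(3) = 4.98*k^2 + 9.88*k - 2.58
(4) = -2
(5) = -1.72*j^3 + 12.48*j^2 - 2.68*j + 2.14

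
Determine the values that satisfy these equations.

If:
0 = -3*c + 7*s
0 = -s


Then:
c = 0
s = 0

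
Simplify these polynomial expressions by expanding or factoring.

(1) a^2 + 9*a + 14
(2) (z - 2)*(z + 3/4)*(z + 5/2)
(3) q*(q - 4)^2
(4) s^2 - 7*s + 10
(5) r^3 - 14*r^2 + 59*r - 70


(1) = (a + 2)*(a + 7)
(2) = z^3 + 5*z^2/4 - 37*z/8 - 15/4
(3) = q^3 - 8*q^2 + 16*q
(4) = (s - 5)*(s - 2)
(5) = (r - 7)*(r - 5)*(r - 2)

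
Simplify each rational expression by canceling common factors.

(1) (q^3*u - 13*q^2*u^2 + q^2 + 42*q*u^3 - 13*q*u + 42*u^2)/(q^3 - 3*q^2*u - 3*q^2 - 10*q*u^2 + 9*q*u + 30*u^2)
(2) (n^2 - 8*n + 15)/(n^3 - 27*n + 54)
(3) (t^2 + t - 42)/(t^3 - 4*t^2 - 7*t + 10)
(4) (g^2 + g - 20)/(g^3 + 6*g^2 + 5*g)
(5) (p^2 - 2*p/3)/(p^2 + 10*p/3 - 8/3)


(1) = (q^3*u - 13*q^2*u^2 + q^2 + 42*q*u^3 - 13*q*u + 42*u^2)/(q^3 - 3*q^2*u - 3*q^2 - 10*q*u^2 + 9*q*u + 30*u^2)
(2) = (n - 5)/(n^2 + 3*n - 18)
(3) = (t^2 + t - 42)/(t^3 - 4*t^2 - 7*t + 10)
(4) = (g - 4)/(g^2 + g)
(5) = p/(p + 4)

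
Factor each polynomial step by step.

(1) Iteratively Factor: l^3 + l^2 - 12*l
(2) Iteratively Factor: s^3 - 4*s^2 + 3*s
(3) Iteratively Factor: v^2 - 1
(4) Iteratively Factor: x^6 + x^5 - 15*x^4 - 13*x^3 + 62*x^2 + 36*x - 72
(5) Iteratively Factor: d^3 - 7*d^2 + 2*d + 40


(1) = (l)*(l^2 + l - 12) = l*(l - 3)*(l + 4)
(2) = (s - 3)*(s^2 - s) = s*(s - 3)*(s - 1)
(3) = (v - 1)*(v + 1)
(4) = (x - 1)*(x^5 + 2*x^4 - 13*x^3 - 26*x^2 + 36*x + 72) = (x - 1)*(x + 3)*(x^4 - x^3 - 10*x^2 + 4*x + 24) = (x - 1)*(x + 2)*(x + 3)*(x^3 - 3*x^2 - 4*x + 12) = (x - 1)*(x + 2)^2*(x + 3)*(x^2 - 5*x + 6) = (x - 2)*(x - 1)*(x + 2)^2*(x + 3)*(x - 3)
(5) = (d - 5)*(d^2 - 2*d - 8) = (d - 5)*(d - 4)*(d + 2)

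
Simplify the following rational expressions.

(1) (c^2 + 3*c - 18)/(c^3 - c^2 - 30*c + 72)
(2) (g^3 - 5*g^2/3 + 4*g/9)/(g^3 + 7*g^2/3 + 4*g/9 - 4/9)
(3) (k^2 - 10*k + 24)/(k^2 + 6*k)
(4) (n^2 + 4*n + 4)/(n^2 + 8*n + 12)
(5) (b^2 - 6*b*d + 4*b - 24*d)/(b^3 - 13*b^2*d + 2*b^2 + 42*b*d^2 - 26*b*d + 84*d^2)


(1) = 1/(c - 4)
(2) = (3*g^2 - 4*g)/(3*g^2 + 8*g + 4)
(3) = (k^2 - 10*k + 24)/(k^2 + 6*k)
(4) = (n + 2)/(n + 6)
(5) = (b + 4)/(b^2 - 7*b*d + 2*b - 14*d)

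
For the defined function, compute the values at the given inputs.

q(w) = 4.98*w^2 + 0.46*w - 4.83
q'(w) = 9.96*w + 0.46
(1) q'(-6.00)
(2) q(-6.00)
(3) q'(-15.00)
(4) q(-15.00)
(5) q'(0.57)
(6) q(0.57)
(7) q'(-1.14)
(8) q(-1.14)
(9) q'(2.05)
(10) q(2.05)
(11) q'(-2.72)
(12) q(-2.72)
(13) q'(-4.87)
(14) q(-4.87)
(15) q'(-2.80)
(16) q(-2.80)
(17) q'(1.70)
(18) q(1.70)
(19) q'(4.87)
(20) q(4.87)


(1) = -59.30
(2) = 171.69
(3) = -148.94
(4) = 1108.77
(5) = 6.14
(6) = -2.95
(7) = -10.89
(8) = 1.12
(9) = 20.88
(10) = 17.04
(11) = -26.63
(12) = 30.76
(13) = -48.05
(14) = 111.04
(15) = -27.43
(16) = 32.93
(17) = 17.39
(18) = 10.34
(19) = 48.97
(20) = 115.52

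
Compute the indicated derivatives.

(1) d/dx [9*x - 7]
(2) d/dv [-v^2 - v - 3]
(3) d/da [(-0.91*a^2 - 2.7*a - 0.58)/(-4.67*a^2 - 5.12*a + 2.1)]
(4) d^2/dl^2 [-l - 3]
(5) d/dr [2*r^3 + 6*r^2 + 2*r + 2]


(1) = 9
(2) = -2*v - 1
(3) = (-7.9498*a^2 - 9.2392*a - 8.6396)/(21.8089*a^4 + 47.8208*a^3 + 6.6004*a^2 - 21.504*a + 4.41)
(4) = 0
(5) = 6*r^2 + 12*r + 2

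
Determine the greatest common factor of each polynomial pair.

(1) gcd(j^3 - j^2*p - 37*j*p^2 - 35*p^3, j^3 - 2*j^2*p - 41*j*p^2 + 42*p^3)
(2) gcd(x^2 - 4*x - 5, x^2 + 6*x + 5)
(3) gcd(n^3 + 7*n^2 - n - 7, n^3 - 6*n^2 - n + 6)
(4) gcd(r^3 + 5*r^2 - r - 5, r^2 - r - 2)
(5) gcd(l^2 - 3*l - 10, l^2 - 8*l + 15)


(1) = -j + 7*p
(2) = x + 1
(3) = n^2 - 1
(4) = r + 1
(5) = gcd((l - 5)*(l + 2), (l - 5)*(l - 3)) = l - 5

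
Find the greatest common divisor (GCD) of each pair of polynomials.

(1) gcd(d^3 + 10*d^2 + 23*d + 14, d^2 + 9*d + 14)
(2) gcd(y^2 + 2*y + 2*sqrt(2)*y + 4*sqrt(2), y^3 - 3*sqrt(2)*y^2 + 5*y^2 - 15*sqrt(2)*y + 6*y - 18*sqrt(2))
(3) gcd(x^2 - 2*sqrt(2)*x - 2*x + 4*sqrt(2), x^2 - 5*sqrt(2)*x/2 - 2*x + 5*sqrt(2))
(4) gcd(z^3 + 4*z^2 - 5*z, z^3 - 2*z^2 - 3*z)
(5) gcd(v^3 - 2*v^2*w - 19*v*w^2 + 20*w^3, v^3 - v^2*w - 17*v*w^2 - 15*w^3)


(1) = gcd((d + 1)*(d + 2)*(d + 7), (d + 2)*(d + 7)) = d^2 + 9*d + 14
(2) = y + 2
(3) = x - 2
(4) = gcd(z*(z - 1)*(z + 5), z*(z - 3)*(z + 1)) = z
(5) = v - 5*w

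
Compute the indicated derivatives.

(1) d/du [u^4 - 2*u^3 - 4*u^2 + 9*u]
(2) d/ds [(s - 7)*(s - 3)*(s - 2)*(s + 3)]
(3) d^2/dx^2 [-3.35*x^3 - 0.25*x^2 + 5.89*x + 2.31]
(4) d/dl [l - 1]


(1) = 4*u^3 - 6*u^2 - 8*u + 9
(2) = 4*s^3 - 27*s^2 + 10*s + 81
(3) = -20.1*x - 0.5
(4) = 1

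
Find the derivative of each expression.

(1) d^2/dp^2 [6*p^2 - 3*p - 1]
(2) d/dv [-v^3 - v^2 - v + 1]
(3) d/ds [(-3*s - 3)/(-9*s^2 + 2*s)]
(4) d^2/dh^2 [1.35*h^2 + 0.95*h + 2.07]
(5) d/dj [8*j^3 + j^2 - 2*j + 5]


(1) = 12
(2) = -3*v^2 - 2*v - 1
(3) = 3*(-9*s^2 - 18*s + 2)/(s^2*(81*s^2 - 36*s + 4))
(4) = 2.70000000000000
(5) = 24*j^2 + 2*j - 2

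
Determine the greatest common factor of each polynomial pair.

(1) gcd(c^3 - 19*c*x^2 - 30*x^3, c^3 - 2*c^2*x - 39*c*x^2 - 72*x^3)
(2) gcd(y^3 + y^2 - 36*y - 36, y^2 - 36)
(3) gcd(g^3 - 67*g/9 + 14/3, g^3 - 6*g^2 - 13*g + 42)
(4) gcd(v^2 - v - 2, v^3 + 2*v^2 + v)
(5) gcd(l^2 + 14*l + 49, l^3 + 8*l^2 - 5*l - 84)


(1) = c + 3*x
(2) = gcd((y - 6)*(y + 1)*(y + 6), (y - 6)*(y + 6)) = y^2 - 36
(3) = g + 3
(4) = v + 1
(5) = gcd((l + 7)^2, (l - 3)*(l + 4)*(l + 7)) = l + 7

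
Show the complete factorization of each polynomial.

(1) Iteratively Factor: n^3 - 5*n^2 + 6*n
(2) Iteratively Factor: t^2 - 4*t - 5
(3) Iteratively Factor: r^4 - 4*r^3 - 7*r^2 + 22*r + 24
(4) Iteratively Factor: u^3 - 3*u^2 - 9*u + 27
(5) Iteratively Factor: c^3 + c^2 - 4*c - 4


(1) = (n - 3)*(n^2 - 2*n) = n*(n - 3)*(n - 2)
(2) = (t + 1)*(t - 5)
(3) = (r + 1)*(r^3 - 5*r^2 - 2*r + 24) = (r - 4)*(r + 1)*(r^2 - r - 6) = (r - 4)*(r - 3)*(r + 1)*(r + 2)
(4) = (u - 3)*(u^2 - 9) = (u - 3)*(u + 3)*(u - 3)
(5) = (c + 2)*(c^2 - c - 2) = (c - 2)*(c + 2)*(c + 1)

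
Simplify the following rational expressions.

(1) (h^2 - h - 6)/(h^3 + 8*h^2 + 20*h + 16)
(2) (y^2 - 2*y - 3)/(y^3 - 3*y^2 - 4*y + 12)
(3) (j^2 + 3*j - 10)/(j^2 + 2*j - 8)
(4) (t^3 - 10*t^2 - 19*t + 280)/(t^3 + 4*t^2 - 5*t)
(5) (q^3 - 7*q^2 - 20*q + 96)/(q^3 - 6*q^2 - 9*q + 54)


(1) = (h - 3)/(h^2 + 6*h + 8)
(2) = (y + 1)/(y^2 - 4)
(3) = (j + 5)/(j + 4)
(4) = (t^2 - 15*t + 56)/(t^2 - t)
(5) = (q^2 - 4*q - 32)/(q^2 - 3*q - 18)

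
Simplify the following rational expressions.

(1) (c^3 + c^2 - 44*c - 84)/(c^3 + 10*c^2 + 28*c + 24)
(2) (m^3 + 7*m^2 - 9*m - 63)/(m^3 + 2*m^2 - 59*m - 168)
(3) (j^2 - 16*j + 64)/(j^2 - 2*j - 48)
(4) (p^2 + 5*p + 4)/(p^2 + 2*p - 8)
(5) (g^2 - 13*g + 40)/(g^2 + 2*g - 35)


(1) = (c - 7)/(c + 2)
(2) = (m - 3)/(m - 8)
(3) = (j - 8)/(j + 6)
(4) = (p + 1)/(p - 2)
(5) = (g - 8)/(g + 7)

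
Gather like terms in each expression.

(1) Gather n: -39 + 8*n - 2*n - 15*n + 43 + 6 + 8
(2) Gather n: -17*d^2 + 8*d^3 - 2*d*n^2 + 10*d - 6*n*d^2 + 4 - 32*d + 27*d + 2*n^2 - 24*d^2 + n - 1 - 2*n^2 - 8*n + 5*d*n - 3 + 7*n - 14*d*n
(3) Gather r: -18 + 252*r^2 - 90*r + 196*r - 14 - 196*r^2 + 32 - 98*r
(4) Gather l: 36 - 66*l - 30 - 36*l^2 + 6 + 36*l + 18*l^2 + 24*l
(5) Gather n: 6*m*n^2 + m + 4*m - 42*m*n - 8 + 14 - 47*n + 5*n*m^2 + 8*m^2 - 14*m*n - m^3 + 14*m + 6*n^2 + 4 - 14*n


(1) = 18 - 9*n
(2) = 8*d^3 - 41*d^2 - 2*d*n^2 + 5*d + n*(-6*d^2 - 9*d)
(3) = 56*r^2 + 8*r
(4) = -18*l^2 - 6*l + 12
(5) = -m^3 + 8*m^2 + 19*m + n^2*(6*m + 6) + n*(5*m^2 - 56*m - 61) + 10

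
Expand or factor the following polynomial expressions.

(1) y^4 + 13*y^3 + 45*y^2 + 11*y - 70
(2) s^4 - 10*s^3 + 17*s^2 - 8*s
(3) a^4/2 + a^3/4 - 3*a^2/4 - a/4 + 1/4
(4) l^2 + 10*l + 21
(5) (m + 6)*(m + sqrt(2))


(1) = (y - 1)*(y + 2)*(y + 5)*(y + 7)
(2) = s*(s - 8)*(s - 1)^2
(3) = (a/2 + 1/2)*(a - 1)*(a - 1/2)*(a + 1)
(4) = (l + 3)*(l + 7)
(5) = m^2 + sqrt(2)*m + 6*m + 6*sqrt(2)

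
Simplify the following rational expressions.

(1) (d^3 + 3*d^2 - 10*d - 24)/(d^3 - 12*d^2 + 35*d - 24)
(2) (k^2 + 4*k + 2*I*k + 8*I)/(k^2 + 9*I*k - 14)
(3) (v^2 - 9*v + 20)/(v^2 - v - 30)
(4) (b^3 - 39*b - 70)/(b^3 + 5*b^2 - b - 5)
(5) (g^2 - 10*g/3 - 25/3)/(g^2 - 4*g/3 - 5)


(1) = (d^2 + 6*d + 8)/(d^2 - 9*d + 8)
(2) = (k + 4)/(k + 7*I)
(3) = (v^2 - 9*v + 20)/(v^2 - v - 30)
(4) = (b^2 - 5*b - 14)/(b^2 - 1)
(5) = (g - 5)/(g - 3)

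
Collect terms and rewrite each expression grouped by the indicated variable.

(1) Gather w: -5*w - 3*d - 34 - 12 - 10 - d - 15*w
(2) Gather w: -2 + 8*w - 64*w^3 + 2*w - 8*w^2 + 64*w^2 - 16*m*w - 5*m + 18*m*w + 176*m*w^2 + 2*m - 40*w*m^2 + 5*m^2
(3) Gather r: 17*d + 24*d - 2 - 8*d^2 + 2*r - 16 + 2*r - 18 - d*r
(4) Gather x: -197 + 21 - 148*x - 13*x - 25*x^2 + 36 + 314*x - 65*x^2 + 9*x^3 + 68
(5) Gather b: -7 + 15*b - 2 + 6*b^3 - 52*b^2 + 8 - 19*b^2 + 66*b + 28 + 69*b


(1) = -4*d - 20*w - 56
(2) = 5*m^2 - 3*m - 64*w^3 + w^2*(176*m + 56) + w*(-40*m^2 + 2*m + 10) - 2
(3) = -8*d^2 + 41*d + r*(4 - d) - 36
(4) = 9*x^3 - 90*x^2 + 153*x - 72
(5) = 6*b^3 - 71*b^2 + 150*b + 27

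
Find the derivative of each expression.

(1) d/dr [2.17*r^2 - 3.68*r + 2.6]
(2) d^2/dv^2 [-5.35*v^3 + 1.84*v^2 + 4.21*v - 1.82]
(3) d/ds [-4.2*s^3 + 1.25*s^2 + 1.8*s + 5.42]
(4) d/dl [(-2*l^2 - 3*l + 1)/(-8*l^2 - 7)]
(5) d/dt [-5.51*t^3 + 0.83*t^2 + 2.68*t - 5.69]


(1) = 4.34*r - 3.68
(2) = 3.68 - 32.1*v
(3) = -12.6*s^2 + 2.5*s + 1.8
(4) = (-24*l^2 + 44*l + 21)/(64*l^4 + 112*l^2 + 49)
(5) = -16.53*t^2 + 1.66*t + 2.68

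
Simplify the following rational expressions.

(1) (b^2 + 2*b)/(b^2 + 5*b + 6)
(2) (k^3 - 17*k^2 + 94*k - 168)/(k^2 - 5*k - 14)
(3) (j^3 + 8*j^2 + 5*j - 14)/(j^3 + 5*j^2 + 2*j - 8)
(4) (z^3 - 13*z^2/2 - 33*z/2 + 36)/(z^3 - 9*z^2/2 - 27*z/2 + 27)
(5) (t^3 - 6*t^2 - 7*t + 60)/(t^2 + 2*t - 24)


(1) = b/(b + 3)
(2) = (k^2 - 10*k + 24)/(k + 2)
(3) = (j + 7)/(j + 4)
(4) = (z - 8)/(z - 6)
(5) = (t^2 - 2*t - 15)/(t + 6)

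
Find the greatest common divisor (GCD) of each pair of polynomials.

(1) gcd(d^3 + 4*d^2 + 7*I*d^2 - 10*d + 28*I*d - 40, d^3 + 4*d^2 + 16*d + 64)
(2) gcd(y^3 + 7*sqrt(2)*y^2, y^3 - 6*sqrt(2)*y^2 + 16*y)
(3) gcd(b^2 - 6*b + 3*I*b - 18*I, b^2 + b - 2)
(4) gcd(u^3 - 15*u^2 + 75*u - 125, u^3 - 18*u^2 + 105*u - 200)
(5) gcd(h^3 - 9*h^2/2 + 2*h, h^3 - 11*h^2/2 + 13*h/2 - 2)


(1) = d + 4
(2) = y
(3) = 1
(4) = gcd((u - 5)^3, (u - 8)*(u - 5)^2) = u^2 - 10*u + 25
(5) = gcd(h*(h - 4)*(h - 1/2), (h - 4)*(h - 1)*(h - 1/2)) = h^2 - 9*h/2 + 2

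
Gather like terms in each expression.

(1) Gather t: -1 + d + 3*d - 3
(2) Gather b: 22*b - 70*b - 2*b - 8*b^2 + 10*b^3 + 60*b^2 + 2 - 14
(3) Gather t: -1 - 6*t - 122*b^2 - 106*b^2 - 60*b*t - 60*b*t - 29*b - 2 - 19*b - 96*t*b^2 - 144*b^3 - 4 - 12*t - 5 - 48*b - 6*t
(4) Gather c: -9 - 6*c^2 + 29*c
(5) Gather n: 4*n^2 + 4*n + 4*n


(1) = 4*d - 4
(2) = 10*b^3 + 52*b^2 - 50*b - 12
(3) = -144*b^3 - 228*b^2 - 96*b + t*(-96*b^2 - 120*b - 24) - 12
(4) = -6*c^2 + 29*c - 9
(5) = 4*n^2 + 8*n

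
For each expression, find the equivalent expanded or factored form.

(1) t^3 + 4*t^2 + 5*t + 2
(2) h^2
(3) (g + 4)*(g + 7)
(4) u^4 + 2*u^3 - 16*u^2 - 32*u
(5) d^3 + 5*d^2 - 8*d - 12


(1) = (t + 1)^2*(t + 2)
(2) = h^2
(3) = g^2 + 11*g + 28
(4) = u*(u - 4)*(u + 2)*(u + 4)
(5) = (d - 2)*(d + 1)*(d + 6)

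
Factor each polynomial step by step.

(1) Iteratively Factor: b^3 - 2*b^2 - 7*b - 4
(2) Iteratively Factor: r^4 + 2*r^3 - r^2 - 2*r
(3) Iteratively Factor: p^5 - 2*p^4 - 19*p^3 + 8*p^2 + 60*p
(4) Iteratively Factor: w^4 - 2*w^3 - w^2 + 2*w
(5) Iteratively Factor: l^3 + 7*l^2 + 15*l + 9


(1) = (b + 1)*(b^2 - 3*b - 4) = (b + 1)^2*(b - 4)
(2) = (r - 1)*(r^3 + 3*r^2 + 2*r) = (r - 1)*(r + 2)*(r^2 + r) = r*(r - 1)*(r + 2)*(r + 1)
(3) = (p + 3)*(p^4 - 5*p^3 - 4*p^2 + 20*p) = p*(p + 3)*(p^3 - 5*p^2 - 4*p + 20) = p*(p + 2)*(p + 3)*(p^2 - 7*p + 10) = p*(p - 2)*(p + 2)*(p + 3)*(p - 5)
(4) = (w - 1)*(w^3 - w^2 - 2*w) = (w - 2)*(w - 1)*(w^2 + w) = (w - 2)*(w - 1)*(w + 1)*(w)
(5) = (l + 3)*(l^2 + 4*l + 3) = (l + 3)^2*(l + 1)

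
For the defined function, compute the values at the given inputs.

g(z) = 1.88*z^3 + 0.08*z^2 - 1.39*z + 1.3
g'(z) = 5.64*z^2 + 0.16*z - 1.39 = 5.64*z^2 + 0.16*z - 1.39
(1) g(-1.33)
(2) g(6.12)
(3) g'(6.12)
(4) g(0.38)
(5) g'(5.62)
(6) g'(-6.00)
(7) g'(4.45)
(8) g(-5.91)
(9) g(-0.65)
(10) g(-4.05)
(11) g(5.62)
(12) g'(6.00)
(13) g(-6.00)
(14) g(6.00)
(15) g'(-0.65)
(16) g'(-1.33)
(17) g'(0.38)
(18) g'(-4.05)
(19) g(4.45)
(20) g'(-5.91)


(1) = -1.13
(2) = 426.72
(3) = 210.83
(4) = 0.89
(5) = 177.65
(6) = 200.69
(7) = 111.01
(8) = -375.77
(9) = 1.72
(10) = -116.65
(11) = 329.72
(12) = 202.61
(13) = -393.56
(14) = 401.92
(15) = 0.89
(16) = 8.37
(17) = -0.51
(18) = 90.47
(19) = 162.37
(20) = 194.66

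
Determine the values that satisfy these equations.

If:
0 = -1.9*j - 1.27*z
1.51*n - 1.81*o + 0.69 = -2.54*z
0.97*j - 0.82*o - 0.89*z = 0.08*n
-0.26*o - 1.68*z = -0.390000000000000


Then:
j = -0.20
n = -1.45
o = -0.41
z = 0.30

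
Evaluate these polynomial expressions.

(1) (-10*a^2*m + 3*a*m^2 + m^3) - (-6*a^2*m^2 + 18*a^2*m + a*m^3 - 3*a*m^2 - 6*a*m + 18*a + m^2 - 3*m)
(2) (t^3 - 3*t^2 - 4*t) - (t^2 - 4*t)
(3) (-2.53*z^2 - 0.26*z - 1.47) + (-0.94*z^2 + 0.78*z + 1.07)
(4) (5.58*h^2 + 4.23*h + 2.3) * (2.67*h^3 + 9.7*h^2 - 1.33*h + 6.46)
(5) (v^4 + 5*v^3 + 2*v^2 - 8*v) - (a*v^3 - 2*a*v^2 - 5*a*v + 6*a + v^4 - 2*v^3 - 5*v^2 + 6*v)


(1) = 6*a^2*m^2 - 28*a^2*m - a*m^3 + 6*a*m^2 + 6*a*m - 18*a + m^3 - m^2 + 3*m
(2) = t^3 - 4*t^2
(3) = -3.47*z^2 + 0.52*z - 0.4
(4) = 14.8986*h^5 + 65.4201*h^4 + 39.7506*h^3 + 52.7309*h^2 + 24.2668*h + 14.858
(5) = -a*v^3 + 2*a*v^2 + 5*a*v - 6*a + 7*v^3 + 7*v^2 - 14*v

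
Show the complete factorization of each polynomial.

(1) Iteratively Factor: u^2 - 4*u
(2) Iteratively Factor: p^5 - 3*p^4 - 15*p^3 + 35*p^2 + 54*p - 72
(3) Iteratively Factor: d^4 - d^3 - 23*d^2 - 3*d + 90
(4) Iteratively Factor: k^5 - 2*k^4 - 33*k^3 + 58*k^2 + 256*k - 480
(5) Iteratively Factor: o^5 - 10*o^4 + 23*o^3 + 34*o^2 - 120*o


(1) = (u - 4)*(u)
(2) = (p - 4)*(p^4 + p^3 - 11*p^2 - 9*p + 18) = (p - 4)*(p - 1)*(p^3 + 2*p^2 - 9*p - 18) = (p - 4)*(p - 1)*(p + 3)*(p^2 - p - 6) = (p - 4)*(p - 1)*(p + 2)*(p + 3)*(p - 3)
(3) = (d + 3)*(d^3 - 4*d^2 - 11*d + 30) = (d + 3)^2*(d^2 - 7*d + 10) = (d - 2)*(d + 3)^2*(d - 5)
(4) = (k - 2)*(k^4 - 33*k^2 - 8*k + 240) = (k - 2)*(k + 4)*(k^3 - 4*k^2 - 17*k + 60) = (k - 2)*(k + 4)^2*(k^2 - 8*k + 15) = (k - 3)*(k - 2)*(k + 4)^2*(k - 5)
(5) = (o)*(o^4 - 10*o^3 + 23*o^2 + 34*o - 120) = o*(o - 3)*(o^3 - 7*o^2 + 2*o + 40) = o*(o - 4)*(o - 3)*(o^2 - 3*o - 10) = o*(o - 4)*(o - 3)*(o + 2)*(o - 5)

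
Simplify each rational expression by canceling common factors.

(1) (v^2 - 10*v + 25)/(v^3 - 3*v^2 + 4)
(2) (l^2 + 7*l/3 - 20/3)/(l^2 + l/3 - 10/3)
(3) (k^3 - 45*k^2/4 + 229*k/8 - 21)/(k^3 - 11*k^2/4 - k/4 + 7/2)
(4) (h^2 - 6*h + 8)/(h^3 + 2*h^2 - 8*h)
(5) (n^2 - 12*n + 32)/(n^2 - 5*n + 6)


(1) = (v^2 - 10*v + 25)/(v^3 - 3*v^2 + 4)
(2) = (l + 4)/(l + 2)
(3) = (2*k^2 - 19*k + 24)/(2*k^2 - 2*k - 4)
(4) = (h - 4)/(h^2 + 4*h)
(5) = (n^2 - 12*n + 32)/(n^2 - 5*n + 6)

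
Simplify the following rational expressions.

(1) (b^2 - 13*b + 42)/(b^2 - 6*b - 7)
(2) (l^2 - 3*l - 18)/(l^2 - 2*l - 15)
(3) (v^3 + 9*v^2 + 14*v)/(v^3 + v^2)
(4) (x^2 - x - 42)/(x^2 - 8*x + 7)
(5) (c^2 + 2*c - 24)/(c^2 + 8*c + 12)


(1) = (b - 6)/(b + 1)
(2) = (l - 6)/(l - 5)
(3) = (v^2 + 9*v + 14)/(v^2 + v)
(4) = (x + 6)/(x - 1)
(5) = (c - 4)/(c + 2)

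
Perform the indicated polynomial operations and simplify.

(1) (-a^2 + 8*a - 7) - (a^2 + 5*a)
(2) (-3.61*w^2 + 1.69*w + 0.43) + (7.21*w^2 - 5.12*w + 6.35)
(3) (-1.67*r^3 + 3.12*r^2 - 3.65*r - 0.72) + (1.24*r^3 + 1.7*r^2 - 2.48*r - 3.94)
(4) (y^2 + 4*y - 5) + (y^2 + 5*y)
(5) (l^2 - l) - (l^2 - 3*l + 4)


(1) = -2*a^2 + 3*a - 7
(2) = 3.6*w^2 - 3.43*w + 6.78
(3) = -0.43*r^3 + 4.82*r^2 - 6.13*r - 4.66
(4) = 2*y^2 + 9*y - 5
(5) = 2*l - 4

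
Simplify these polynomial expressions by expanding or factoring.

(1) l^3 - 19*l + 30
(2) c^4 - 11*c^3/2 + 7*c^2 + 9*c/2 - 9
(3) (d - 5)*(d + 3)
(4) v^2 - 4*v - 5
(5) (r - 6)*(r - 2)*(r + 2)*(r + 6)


(1) = (l - 3)*(l - 2)*(l + 5)
(2) = (c - 3)*(c - 2)*(c - 3/2)*(c + 1)
(3) = d^2 - 2*d - 15
(4) = (v - 5)*(v + 1)
(5) = r^4 - 40*r^2 + 144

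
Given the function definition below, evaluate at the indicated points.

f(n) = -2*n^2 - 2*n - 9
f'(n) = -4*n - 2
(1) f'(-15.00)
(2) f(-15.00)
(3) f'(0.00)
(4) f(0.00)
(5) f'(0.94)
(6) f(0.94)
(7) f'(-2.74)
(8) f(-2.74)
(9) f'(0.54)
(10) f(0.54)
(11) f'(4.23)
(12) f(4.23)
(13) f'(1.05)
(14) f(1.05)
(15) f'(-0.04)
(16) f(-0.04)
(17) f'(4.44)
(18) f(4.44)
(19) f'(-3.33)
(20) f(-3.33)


(1) = 58.00
(2) = -429.00
(3) = -2.00
(4) = -9.00
(5) = -5.76
(6) = -12.65
(7) = 8.96
(8) = -18.54
(9) = -4.16
(10) = -10.66
(11) = -18.92
(12) = -53.25
(13) = -6.20
(14) = -13.30
(15) = -1.84
(16) = -8.92
(17) = -19.76
(18) = -57.31
(19) = 11.32
(20) = -24.52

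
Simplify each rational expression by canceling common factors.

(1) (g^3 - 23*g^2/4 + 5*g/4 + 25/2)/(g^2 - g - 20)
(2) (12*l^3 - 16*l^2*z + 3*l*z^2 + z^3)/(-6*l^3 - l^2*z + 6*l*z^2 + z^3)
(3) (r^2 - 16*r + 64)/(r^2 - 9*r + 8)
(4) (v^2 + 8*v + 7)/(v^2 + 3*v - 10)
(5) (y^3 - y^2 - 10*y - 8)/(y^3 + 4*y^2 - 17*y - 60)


(1) = (4*g^2 - 3*g - 10)/(4*g + 16)
(2) = (-2*l + z)/(l + z)
(3) = (r - 8)/(r - 1)
(4) = (v^2 + 8*v + 7)/(v^2 + 3*v - 10)
(5) = (y^2 + 3*y + 2)/(y^2 + 8*y + 15)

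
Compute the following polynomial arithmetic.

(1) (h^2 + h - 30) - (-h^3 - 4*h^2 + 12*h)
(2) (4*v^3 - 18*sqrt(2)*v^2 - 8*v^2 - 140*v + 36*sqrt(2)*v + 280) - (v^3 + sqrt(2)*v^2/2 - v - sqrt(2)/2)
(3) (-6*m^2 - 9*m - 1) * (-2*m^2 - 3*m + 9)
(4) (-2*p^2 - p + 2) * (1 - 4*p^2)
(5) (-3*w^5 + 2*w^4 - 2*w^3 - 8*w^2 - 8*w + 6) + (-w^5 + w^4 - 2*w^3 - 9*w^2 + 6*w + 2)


(1) = h^3 + 5*h^2 - 11*h - 30
(2) = 3*v^3 - 37*sqrt(2)*v^2/2 - 8*v^2 - 139*v + 36*sqrt(2)*v + sqrt(2)/2 + 280
(3) = 12*m^4 + 36*m^3 - 25*m^2 - 78*m - 9
(4) = 8*p^4 + 4*p^3 - 10*p^2 - p + 2
(5) = -4*w^5 + 3*w^4 - 4*w^3 - 17*w^2 - 2*w + 8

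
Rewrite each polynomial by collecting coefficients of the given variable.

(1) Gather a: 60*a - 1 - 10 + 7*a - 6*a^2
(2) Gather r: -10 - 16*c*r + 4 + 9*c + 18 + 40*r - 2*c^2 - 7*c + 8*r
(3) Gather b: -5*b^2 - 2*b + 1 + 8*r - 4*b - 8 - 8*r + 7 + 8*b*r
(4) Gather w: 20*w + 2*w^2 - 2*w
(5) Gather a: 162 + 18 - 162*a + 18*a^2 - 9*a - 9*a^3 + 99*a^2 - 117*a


(1) = -6*a^2 + 67*a - 11
(2) = -2*c^2 + 2*c + r*(48 - 16*c) + 12
(3) = -5*b^2 + b*(8*r - 6)
(4) = 2*w^2 + 18*w
(5) = -9*a^3 + 117*a^2 - 288*a + 180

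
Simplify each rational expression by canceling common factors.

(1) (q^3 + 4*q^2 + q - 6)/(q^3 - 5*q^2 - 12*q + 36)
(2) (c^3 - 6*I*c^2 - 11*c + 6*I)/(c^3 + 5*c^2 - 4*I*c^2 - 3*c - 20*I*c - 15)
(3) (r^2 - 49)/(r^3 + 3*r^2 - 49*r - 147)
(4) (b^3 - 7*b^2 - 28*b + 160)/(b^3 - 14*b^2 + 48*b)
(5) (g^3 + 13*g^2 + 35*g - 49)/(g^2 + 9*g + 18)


(1) = (q^2 + q - 2)/(q^2 - 8*q + 12)
(2) = (c - 2*I)/(c + 5)
(3) = 1/(r + 3)
(4) = (b^2 + b - 20)/(b^2 - 6*b)
(5) = (g^3 + 13*g^2 + 35*g - 49)/(g^2 + 9*g + 18)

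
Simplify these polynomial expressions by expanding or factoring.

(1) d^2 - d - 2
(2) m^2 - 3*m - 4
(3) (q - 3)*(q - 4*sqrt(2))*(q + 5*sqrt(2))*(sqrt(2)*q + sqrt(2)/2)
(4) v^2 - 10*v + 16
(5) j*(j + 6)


(1) = (d - 2)*(d + 1)
(2) = (m - 4)*(m + 1)
(3) = sqrt(2)*q^4 - 5*sqrt(2)*q^3/2 + 2*q^3 - 83*sqrt(2)*q^2/2 - 5*q^2 - 3*q + 100*sqrt(2)*q + 60*sqrt(2)
(4) = (v - 8)*(v - 2)
(5) = j^2 + 6*j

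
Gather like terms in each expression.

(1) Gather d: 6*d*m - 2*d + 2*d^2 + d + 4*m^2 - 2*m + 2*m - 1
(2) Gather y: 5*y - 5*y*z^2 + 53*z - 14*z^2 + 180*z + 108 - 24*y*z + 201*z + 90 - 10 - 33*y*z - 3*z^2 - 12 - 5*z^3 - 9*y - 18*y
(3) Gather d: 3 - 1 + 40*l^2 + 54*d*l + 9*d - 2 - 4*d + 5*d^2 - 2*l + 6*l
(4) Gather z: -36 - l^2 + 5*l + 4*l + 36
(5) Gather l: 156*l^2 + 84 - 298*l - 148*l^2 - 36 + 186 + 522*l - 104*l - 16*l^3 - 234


(1) = 2*d^2 + d*(6*m - 1) + 4*m^2 - 1
(2) = y*(-5*z^2 - 57*z - 22) - 5*z^3 - 17*z^2 + 434*z + 176
(3) = 5*d^2 + d*(54*l + 5) + 40*l^2 + 4*l
(4) = -l^2 + 9*l
(5) = -16*l^3 + 8*l^2 + 120*l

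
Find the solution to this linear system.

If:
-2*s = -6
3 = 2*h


Then:
h = 3/2
s = 3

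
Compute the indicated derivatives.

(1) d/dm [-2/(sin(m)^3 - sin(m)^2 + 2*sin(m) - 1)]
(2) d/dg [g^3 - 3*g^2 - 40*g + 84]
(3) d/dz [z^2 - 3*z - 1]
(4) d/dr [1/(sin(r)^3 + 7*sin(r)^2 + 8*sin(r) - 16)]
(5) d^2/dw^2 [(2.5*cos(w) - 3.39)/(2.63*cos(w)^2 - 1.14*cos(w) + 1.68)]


(1) = 2*(3*sin(m)^2 - 2*sin(m) + 2)*cos(m)/(sin(m)^3 - sin(m)^2 + 2*sin(m) - 1)^2
(2) = 3*g^2 - 6*g - 40
(3) = 2*z - 3
(4) = -(3*sin(r) + 2)*cos(r)/((sin(r) - 1)^2*(sin(r) + 4)^3)
(5) = (-0.1452535079*cos(w)^5 + 0.7248934302*cos(w)^4 + 0.5910923054*cos(w)^3 - 1.6882629101*cos(w)^2 - 0.0491906342*cos(w) + 0.2580578244)/(0.1528066903*cos(w)^6 - 0.1987067988*cos(w)^5 + 0.378962536*cos(w)^4 - 0.2663060077*cos(w)^3 + 0.242074928*cos(w)^2 - 0.0810811301*cos(w) + 0.0398293271)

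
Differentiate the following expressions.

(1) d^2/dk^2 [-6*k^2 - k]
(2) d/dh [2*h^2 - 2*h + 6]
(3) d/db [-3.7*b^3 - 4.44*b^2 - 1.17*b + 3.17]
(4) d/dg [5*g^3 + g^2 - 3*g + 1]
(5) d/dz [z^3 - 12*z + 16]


(1) = -12
(2) = 4*h - 2
(3) = -11.1*b^2 - 8.88*b - 1.17
(4) = 15*g^2 + 2*g - 3
(5) = 3*z^2 - 12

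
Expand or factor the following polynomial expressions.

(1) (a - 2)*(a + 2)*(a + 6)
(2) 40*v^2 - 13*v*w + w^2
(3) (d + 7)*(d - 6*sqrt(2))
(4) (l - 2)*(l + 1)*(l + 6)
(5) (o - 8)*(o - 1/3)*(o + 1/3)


(1) = a^3 + 6*a^2 - 4*a - 24
(2) = (-8*v + w)*(-5*v + w)
(3) = d^2 - 6*sqrt(2)*d + 7*d - 42*sqrt(2)
(4) = l^3 + 5*l^2 - 8*l - 12
(5) = o^3 - 8*o^2 - o/9 + 8/9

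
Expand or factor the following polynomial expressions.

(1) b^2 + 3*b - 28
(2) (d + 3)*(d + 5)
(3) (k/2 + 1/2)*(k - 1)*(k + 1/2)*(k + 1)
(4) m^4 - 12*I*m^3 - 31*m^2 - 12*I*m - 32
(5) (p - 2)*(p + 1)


(1) = (b - 4)*(b + 7)
(2) = d^2 + 8*d + 15
(3) = k^4/2 + 3*k^3/4 - k^2/4 - 3*k/4 - 1/4
(4) = (m - 8*I)*(m - 4*I)*(-I*m + 1)*(I*m + 1)
(5) = p^2 - p - 2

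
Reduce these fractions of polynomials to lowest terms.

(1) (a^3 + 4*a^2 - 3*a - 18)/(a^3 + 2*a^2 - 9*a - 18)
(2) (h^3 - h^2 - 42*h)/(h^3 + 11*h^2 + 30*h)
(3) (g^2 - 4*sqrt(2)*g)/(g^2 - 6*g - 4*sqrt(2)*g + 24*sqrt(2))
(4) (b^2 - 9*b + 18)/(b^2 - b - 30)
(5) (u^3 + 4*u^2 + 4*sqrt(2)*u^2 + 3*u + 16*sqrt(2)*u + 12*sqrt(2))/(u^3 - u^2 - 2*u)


(1) = (a^2 + a - 6)/(a^2 - a - 6)
(2) = (h - 7)/(h + 5)
(3) = g/(g - 6)
(4) = (b - 3)/(b + 5)
(5) = (u^2 + u*(3 + 4*sqrt(2)) + 12*sqrt(2))/(u^2 - 2*u)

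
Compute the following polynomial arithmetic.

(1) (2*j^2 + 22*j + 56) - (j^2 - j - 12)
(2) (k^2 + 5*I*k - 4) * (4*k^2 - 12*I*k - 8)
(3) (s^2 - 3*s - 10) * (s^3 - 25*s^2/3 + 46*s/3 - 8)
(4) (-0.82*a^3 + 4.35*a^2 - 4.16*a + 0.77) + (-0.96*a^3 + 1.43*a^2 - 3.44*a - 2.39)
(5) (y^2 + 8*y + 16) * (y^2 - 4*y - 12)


(1) = j^2 + 23*j + 68
(2) = 4*k^4 + 8*I*k^3 + 36*k^2 + 8*I*k + 32
(3) = s^5 - 34*s^4/3 + 91*s^3/3 + 88*s^2/3 - 388*s/3 + 80
(4) = -1.78*a^3 + 5.78*a^2 - 7.6*a - 1.62
(5) = y^4 + 4*y^3 - 28*y^2 - 160*y - 192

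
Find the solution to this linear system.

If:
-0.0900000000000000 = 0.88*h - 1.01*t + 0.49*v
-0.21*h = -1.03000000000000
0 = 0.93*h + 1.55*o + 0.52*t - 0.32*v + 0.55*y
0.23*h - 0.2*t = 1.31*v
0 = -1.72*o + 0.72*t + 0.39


Then:
h = 4.90
o = 2.09
t = 4.45
v = 0.18
y = -18.29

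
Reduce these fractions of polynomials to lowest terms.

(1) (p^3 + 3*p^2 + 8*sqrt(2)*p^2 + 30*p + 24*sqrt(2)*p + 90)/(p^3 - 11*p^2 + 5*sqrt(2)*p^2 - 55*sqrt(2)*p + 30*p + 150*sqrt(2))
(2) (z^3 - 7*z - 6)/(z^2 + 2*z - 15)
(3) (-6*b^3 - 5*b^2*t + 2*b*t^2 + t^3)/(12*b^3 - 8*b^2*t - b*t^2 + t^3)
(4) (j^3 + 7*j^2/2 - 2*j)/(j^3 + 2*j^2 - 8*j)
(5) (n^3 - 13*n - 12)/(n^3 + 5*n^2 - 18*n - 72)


(1) = (p^2 + p*(3 + 3*sqrt(2)) + 9*sqrt(2))/(p^2 - 11*p + 30)
(2) = (z^2 + 3*z + 2)/(z + 5)
(3) = (b + t)/(-2*b + t)
(4) = (2*j - 1)/(2*j - 4)
(5) = (n + 1)/(n + 6)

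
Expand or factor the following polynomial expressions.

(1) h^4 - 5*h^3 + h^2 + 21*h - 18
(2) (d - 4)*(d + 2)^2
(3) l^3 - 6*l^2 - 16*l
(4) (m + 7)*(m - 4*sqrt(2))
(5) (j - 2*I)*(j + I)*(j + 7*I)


(1) = (h - 3)^2*(h - 1)*(h + 2)
(2) = d^3 - 12*d - 16
(3) = l*(l - 8)*(l + 2)
(4) = m^2 - 4*sqrt(2)*m + 7*m - 28*sqrt(2)
(5) = j^3 + 6*I*j^2 + 9*j + 14*I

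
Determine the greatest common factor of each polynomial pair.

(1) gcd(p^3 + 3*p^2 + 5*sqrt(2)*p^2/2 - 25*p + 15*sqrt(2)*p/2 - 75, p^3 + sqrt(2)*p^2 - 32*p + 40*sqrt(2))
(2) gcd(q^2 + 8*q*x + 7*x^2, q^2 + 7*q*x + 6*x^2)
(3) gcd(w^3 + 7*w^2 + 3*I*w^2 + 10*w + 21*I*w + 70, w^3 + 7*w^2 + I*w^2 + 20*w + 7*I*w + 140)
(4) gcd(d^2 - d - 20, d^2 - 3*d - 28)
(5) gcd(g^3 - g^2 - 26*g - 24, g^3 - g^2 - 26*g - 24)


(1) = gcd((p + 3)*(p - 5*sqrt(2)/2)*(p + 5*sqrt(2)), (p - 2*sqrt(2))^2*(p + 5*sqrt(2))) = p + 5*sqrt(2)
(2) = gcd((q + x)*(q + 7*x), (q + x)*(q + 6*x)) = q + x
(3) = gcd((w + 7)*(w - 2*I)*(w + 5*I), (w + 7)*(w - 4*I)*(w + 5*I)) = w^2 + w*(7 + 5*I) + 35*I
(4) = gcd((d - 5)*(d + 4), (d - 7)*(d + 4)) = d + 4
(5) = g^3 - g^2 - 26*g - 24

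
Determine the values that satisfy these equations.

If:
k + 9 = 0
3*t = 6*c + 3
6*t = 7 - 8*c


Then:
c = 1/20
k = -9
t = 11/10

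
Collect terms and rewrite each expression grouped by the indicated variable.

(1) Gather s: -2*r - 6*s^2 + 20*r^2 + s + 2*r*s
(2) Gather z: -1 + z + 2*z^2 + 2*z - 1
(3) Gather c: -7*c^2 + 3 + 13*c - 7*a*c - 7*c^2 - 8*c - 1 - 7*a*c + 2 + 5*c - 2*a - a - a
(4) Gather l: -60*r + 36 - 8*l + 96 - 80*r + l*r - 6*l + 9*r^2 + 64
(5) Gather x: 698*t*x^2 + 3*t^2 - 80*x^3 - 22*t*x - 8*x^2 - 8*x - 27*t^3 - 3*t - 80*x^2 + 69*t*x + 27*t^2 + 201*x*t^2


(1) = 20*r^2 - 2*r - 6*s^2 + s*(2*r + 1)
(2) = 2*z^2 + 3*z - 2
(3) = -4*a - 14*c^2 + c*(10 - 14*a) + 4
(4) = l*(r - 14) + 9*r^2 - 140*r + 196
(5) = -27*t^3 + 30*t^2 - 3*t - 80*x^3 + x^2*(698*t - 88) + x*(201*t^2 + 47*t - 8)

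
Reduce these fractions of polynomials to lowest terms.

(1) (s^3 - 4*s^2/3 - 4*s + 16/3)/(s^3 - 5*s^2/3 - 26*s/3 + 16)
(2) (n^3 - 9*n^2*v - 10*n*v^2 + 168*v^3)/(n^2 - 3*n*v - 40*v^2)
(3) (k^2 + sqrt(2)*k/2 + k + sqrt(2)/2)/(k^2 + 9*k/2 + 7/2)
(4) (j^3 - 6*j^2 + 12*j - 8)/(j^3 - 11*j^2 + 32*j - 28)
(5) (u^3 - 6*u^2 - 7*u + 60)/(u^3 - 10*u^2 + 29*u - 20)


(1) = (3*s^2 + 2*s - 8)/(3*s^2 + s - 24)
(2) = (-n^3 + 9*n^2*v + 10*n*v^2 - 168*v^3)/(-n^2 + 3*n*v + 40*v^2)
(3) = (4*k + 2*sqrt(2))/(4*k + 14)
(4) = (j - 2)/(j - 7)
(5) = (u + 3)/(u - 1)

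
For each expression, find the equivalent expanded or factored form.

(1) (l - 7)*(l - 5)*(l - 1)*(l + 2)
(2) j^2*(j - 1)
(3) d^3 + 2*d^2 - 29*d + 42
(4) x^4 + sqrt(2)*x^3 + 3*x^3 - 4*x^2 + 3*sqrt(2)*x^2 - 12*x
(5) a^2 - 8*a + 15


(1) = l^4 - 11*l^3 + 21*l^2 + 59*l - 70
(2) = j^3 - j^2
(3) = (d - 3)*(d - 2)*(d + 7)
(4) = x*(x + 3)*(x - sqrt(2))*(x + 2*sqrt(2))
(5) = (a - 5)*(a - 3)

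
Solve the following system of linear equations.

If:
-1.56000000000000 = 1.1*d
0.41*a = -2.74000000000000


Then:
a = -6.68
d = -1.42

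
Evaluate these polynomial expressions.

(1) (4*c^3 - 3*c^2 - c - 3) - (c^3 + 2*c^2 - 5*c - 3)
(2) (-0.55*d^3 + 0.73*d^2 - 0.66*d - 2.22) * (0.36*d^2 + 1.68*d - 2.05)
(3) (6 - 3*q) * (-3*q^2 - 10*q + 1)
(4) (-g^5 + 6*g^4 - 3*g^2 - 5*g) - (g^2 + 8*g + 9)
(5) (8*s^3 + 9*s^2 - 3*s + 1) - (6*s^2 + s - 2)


(1) = 3*c^3 - 5*c^2 + 4*c
(2) = -0.198*d^5 - 0.6612*d^4 + 2.1163*d^3 - 3.4045*d^2 - 2.3766*d + 4.551
(3) = 9*q^3 + 12*q^2 - 63*q + 6
(4) = -g^5 + 6*g^4 - 4*g^2 - 13*g - 9
(5) = 8*s^3 + 3*s^2 - 4*s + 3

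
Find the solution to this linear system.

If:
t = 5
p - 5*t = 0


Then:
p = 25
t = 5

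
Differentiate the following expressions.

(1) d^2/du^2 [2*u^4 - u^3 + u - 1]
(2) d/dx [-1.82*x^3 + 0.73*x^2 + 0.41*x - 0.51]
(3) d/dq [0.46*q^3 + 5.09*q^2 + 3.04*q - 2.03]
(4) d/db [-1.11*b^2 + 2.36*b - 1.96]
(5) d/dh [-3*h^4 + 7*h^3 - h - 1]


(1) = 6*u*(4*u - 1)
(2) = -5.46*x^2 + 1.46*x + 0.41
(3) = 1.38*q^2 + 10.18*q + 3.04
(4) = 2.36 - 2.22*b
(5) = -12*h^3 + 21*h^2 - 1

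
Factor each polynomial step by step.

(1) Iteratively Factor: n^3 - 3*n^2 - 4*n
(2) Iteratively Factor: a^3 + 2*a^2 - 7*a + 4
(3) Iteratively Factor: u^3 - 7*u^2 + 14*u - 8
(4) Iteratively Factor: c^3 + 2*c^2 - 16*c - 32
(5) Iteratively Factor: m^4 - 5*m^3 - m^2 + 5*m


(1) = (n - 4)*(n^2 + n) = (n - 4)*(n + 1)*(n)
(2) = (a - 1)*(a^2 + 3*a - 4) = (a - 1)^2*(a + 4)
(3) = (u - 4)*(u^2 - 3*u + 2) = (u - 4)*(u - 2)*(u - 1)
(4) = (c + 2)*(c^2 - 16) = (c - 4)*(c + 2)*(c + 4)
(5) = (m + 1)*(m^3 - 6*m^2 + 5*m) = (m - 5)*(m + 1)*(m^2 - m) = m*(m - 5)*(m + 1)*(m - 1)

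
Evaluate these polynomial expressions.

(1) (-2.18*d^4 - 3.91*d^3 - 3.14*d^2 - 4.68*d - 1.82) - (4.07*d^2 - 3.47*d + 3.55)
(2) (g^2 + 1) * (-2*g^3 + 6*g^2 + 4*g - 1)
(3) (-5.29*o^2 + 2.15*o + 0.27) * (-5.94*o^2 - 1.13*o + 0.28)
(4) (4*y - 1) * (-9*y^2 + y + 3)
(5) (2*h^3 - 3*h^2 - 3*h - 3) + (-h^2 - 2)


(1) = -2.18*d^4 - 3.91*d^3 - 7.21*d^2 - 1.21*d - 5.37
(2) = -2*g^5 + 6*g^4 + 2*g^3 + 5*g^2 + 4*g - 1
(3) = 31.4226*o^4 - 6.7933*o^3 - 5.5145*o^2 + 0.2969*o + 0.0756
(4) = -36*y^3 + 13*y^2 + 11*y - 3
(5) = 2*h^3 - 4*h^2 - 3*h - 5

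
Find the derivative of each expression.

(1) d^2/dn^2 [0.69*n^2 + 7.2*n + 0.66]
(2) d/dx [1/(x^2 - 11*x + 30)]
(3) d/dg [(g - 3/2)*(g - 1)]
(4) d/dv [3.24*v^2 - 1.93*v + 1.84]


(1) = 1.38000000000000
(2) = (11 - 2*x)/(x^2 - 11*x + 30)^2
(3) = 2*g - 5/2
(4) = 6.48*v - 1.93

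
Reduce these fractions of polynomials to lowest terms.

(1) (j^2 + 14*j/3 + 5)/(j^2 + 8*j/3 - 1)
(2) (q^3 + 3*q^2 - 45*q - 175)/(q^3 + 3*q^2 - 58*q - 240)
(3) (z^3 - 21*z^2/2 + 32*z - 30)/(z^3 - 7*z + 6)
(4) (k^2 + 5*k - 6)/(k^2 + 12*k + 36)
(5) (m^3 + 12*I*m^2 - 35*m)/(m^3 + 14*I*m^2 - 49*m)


(1) = (3*j + 5)/(3*j - 1)
(2) = (q^2 - 2*q - 35)/(q^2 - 2*q - 48)
(3) = (2*z^2 - 17*z + 30)/(2*z^2 + 4*z - 6)
(4) = (k - 1)/(k + 6)
(5) = (m + 5*I)/(m + 7*I)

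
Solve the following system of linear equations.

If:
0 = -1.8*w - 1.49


Then:
w = -0.83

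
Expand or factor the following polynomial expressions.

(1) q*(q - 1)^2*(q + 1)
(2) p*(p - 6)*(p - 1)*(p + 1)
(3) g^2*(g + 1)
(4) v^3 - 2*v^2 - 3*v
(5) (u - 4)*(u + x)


(1) = q^4 - q^3 - q^2 + q
(2) = p^4 - 6*p^3 - p^2 + 6*p
(3) = g^3 + g^2
(4) = v*(v - 3)*(v + 1)
(5) = u^2 + u*x - 4*u - 4*x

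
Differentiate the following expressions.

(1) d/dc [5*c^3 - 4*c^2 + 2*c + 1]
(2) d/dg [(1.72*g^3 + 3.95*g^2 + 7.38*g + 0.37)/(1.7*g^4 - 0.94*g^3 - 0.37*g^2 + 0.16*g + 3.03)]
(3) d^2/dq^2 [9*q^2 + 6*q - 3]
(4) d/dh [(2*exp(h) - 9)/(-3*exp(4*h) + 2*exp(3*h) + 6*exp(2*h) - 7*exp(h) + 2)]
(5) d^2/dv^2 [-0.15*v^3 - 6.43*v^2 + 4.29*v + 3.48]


(1) = 15*c^2 - 8*c + 2
(2) = (-2.924*g^6 - 13.43*g^5 - 34.5614*g^4 + 11.9088*g^3 + 20.0408*g^2 + 24.2108*g + 22.3022)/(2.89*g^8 - 3.196*g^7 - 0.3744*g^6 + 1.2396*g^5 + 10.1381*g^4 - 5.8148*g^3 - 2.2166*g^2 + 0.9696*g + 9.1809)
(3) = 18
(4) = (18*exp(4*h) - 116*exp(3*h) + 42*exp(2*h) + 108*exp(h) - 59)*exp(h)/(9*exp(8*h) - 12*exp(7*h) - 32*exp(6*h) + 66*exp(5*h) - 4*exp(4*h) - 76*exp(3*h) + 73*exp(2*h) - 28*exp(h) + 4)
(5) = -0.9*v - 12.86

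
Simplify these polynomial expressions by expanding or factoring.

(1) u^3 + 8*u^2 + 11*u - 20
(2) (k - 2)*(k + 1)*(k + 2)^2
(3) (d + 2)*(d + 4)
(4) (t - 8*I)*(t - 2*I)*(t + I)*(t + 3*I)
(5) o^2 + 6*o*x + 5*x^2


(1) = (u - 1)*(u + 4)*(u + 5)
(2) = k^4 + 3*k^3 - 2*k^2 - 12*k - 8
(3) = d^2 + 6*d + 8
(4) = t^4 - 6*I*t^3 + 21*t^2 - 34*I*t + 48
(5) = (o + x)*(o + 5*x)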